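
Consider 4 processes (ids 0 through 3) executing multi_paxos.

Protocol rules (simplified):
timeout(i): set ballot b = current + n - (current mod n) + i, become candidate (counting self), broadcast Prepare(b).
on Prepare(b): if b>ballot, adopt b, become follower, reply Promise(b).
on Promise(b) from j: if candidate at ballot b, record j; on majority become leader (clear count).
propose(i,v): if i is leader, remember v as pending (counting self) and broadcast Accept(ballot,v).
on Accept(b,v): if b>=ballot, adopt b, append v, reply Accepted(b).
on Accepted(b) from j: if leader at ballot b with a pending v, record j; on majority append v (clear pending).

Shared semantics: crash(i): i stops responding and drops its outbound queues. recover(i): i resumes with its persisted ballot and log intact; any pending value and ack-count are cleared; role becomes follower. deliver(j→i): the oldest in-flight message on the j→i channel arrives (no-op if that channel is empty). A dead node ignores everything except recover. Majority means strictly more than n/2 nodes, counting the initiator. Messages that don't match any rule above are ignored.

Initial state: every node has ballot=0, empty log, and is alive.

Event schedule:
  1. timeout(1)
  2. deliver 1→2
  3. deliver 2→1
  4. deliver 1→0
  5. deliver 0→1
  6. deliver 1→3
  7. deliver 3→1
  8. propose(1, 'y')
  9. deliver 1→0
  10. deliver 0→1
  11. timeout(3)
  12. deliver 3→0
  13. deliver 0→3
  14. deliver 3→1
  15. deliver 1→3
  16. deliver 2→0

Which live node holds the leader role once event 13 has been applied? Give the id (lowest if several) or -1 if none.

e1 timeout(1): 1[cand,b=5,-]
e2 deliver 1→2: 2[foll,b=5,-]
e3 deliver 2→1: ·
e4 deliver 1→0: 0[foll,b=5,-]
e5 deliver 0→1: 1[lead,b=5,-]
e6 deliver 1→3: 3[foll,b=5,-]
e7 deliver 3→1: ·
e8 propose(1,'y'): ·
e9 deliver 1→0: 0[foll,b=5,y]
e10 deliver 0→1: ·
e11 timeout(3): 3[cand,b=11,-]
e12 deliver 3→0: 0[foll,b=11,y]
e13 deliver 0→3: ·

1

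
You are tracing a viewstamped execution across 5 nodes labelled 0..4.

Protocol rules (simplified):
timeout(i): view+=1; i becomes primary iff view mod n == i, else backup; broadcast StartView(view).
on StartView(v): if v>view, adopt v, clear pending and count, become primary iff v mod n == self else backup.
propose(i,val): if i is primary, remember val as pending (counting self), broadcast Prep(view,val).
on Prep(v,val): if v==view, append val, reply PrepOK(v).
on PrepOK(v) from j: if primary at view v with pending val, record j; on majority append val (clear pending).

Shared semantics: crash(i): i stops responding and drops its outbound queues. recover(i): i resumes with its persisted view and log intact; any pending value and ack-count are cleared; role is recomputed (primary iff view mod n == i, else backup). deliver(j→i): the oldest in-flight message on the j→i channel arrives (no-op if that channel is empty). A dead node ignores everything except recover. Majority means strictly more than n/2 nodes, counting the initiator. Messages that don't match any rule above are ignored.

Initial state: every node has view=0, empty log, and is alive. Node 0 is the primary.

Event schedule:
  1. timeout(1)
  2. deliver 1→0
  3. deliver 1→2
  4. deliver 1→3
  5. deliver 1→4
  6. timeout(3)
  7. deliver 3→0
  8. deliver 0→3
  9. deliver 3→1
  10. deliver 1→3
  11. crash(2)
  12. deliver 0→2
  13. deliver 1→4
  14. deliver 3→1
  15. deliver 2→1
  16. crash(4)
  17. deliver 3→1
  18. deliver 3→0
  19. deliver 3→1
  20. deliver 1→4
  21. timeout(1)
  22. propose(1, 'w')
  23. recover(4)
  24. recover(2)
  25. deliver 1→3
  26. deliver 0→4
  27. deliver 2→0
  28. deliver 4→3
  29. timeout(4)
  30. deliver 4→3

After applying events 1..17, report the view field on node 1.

1. timeout(1):  <1:prim v1 ->
2. deliver 1→0:  <0:back v1 ->
3. deliver 1→2:  <2:back v1 ->
4. deliver 1→3:  <3:back v1 ->
5. deliver 1→4:  <4:back v1 ->
6. timeout(3):  <3:back v2 ->
7. deliver 3→0:  <0:back v2 ->
8. deliver 0→3:  nop
9. deliver 3→1:  <1:back v2 ->
10. deliver 1→3:  nop
11. crash(2):  <2:✗back v1 ->
12. deliver 0→2:  nop
13. deliver 1→4:  nop
14. deliver 3→1:  nop
15. deliver 2→1:  nop
16. crash(4):  <4:✗back v1 ->
17. deliver 3→1:  nop

2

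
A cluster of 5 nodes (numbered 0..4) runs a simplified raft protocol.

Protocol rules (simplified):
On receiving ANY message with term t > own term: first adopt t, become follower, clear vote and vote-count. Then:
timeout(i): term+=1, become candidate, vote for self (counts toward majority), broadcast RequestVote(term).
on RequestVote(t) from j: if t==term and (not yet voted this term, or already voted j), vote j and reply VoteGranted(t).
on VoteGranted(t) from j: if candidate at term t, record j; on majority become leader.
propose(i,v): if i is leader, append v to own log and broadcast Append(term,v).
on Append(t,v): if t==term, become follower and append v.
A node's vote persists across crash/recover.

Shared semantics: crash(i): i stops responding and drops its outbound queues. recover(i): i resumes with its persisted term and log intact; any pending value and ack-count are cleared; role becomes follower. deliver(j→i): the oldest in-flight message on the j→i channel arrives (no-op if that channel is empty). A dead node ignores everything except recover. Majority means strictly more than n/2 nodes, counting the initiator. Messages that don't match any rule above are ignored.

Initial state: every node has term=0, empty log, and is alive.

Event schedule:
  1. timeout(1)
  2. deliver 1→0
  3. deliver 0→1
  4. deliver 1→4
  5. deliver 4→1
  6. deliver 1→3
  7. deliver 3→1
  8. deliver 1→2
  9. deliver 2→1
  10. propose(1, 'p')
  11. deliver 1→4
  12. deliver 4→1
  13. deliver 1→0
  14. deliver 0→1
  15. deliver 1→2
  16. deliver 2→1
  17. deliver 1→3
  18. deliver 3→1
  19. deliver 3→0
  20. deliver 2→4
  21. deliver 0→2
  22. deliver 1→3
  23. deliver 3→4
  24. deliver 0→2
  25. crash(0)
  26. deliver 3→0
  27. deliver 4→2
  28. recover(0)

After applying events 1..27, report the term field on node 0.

1

step 1 timeout(1): 1={cand,t=1,log=-}
step 2 deliver 1→0: 0={foll,t=1,log=-}
step 3 deliver 0→1: —
step 4 deliver 1→4: 4={foll,t=1,log=-}
step 5 deliver 4→1: 1={lead,t=1,log=-}
step 6 deliver 1→3: 3={foll,t=1,log=-}
step 7 deliver 3→1: —
step 8 deliver 1→2: 2={foll,t=1,log=-}
step 9 deliver 2→1: —
step 10 propose(1,'p'): 1={lead,t=1,log=p}
step 11 deliver 1→4: 4={foll,t=1,log=p}
step 12 deliver 4→1: —
step 13 deliver 1→0: 0={foll,t=1,log=p}
step 14 deliver 0→1: —
step 15 deliver 1→2: 2={foll,t=1,log=p}
step 16 deliver 2→1: —
step 17 deliver 1→3: 3={foll,t=1,log=p}
step 18 deliver 3→1: —
step 19 deliver 3→0: —
step 20 deliver 2→4: —
step 21 deliver 0→2: —
step 22 deliver 1→3: —
step 23 deliver 3→4: —
step 24 deliver 0→2: —
step 25 crash(0): 0={✗foll,t=1,log=p}
step 26 deliver 3→0: —
step 27 deliver 4→2: —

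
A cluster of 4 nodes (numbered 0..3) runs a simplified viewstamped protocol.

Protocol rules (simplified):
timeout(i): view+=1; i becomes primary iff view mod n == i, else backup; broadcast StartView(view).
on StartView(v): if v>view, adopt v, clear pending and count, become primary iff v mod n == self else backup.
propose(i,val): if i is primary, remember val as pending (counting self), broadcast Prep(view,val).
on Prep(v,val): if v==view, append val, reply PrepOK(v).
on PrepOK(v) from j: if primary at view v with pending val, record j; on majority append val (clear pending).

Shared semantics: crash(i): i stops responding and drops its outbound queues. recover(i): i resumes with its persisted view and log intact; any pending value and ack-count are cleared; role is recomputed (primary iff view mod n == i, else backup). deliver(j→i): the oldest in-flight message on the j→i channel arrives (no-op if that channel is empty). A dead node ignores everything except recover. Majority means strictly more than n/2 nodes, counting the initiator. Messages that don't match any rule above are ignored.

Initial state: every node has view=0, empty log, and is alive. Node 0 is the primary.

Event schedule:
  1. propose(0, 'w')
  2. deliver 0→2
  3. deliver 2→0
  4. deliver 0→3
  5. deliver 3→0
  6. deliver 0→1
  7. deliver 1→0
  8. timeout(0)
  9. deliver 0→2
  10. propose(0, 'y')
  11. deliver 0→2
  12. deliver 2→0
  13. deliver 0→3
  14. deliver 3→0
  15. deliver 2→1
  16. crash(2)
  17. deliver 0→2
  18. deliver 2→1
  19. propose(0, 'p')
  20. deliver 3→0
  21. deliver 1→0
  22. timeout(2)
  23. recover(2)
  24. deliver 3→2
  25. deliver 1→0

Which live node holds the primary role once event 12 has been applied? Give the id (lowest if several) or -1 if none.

-1

after 1 — propose(0,'w'): ·
after 2 — deliver 0→2: n2:back/v0/[w]
after 3 — deliver 2→0: ·
after 4 — deliver 0→3: n3:back/v0/[w]
after 5 — deliver 3→0: n0:prim/v0/[w]
after 6 — deliver 0→1: n1:back/v0/[w]
after 7 — deliver 1→0: ·
after 8 — timeout(0): n0:back/v1/[w]
after 9 — deliver 0→2: n2:back/v1/[w]
after 10 — propose(0,'y'): ·
after 11 — deliver 0→2: ·
after 12 — deliver 2→0: ·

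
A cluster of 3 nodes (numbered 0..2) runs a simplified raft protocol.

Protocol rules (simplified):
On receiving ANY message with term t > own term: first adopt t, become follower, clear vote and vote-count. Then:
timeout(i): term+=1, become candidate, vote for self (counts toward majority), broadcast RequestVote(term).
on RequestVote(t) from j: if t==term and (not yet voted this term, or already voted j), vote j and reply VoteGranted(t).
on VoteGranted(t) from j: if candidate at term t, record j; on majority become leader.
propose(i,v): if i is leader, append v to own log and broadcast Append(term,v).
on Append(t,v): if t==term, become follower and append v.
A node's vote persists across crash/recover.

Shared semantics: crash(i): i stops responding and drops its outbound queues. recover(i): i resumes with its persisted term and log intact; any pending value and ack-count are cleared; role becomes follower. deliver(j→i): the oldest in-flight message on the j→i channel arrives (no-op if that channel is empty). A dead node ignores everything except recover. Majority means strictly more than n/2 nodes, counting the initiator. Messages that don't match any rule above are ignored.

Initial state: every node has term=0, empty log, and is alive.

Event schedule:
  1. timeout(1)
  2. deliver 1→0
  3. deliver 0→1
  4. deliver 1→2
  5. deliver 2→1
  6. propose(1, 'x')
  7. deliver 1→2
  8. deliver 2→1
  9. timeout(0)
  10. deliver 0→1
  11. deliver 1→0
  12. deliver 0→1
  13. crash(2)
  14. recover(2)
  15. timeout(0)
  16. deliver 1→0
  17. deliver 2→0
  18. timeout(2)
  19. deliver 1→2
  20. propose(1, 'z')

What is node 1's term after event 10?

after 1 — timeout(1): n1:cand/t1/[-]
after 2 — deliver 1→0: n0:foll/t1/[-]
after 3 — deliver 0→1: n1:lead/t1/[-]
after 4 — deliver 1→2: n2:foll/t1/[-]
after 5 — deliver 2→1: ·
after 6 — propose(1,'x'): n1:lead/t1/[x]
after 7 — deliver 1→2: n2:foll/t1/[x]
after 8 — deliver 2→1: ·
after 9 — timeout(0): n0:cand/t2/[-]
after 10 — deliver 0→1: n1:foll/t2/[x]

2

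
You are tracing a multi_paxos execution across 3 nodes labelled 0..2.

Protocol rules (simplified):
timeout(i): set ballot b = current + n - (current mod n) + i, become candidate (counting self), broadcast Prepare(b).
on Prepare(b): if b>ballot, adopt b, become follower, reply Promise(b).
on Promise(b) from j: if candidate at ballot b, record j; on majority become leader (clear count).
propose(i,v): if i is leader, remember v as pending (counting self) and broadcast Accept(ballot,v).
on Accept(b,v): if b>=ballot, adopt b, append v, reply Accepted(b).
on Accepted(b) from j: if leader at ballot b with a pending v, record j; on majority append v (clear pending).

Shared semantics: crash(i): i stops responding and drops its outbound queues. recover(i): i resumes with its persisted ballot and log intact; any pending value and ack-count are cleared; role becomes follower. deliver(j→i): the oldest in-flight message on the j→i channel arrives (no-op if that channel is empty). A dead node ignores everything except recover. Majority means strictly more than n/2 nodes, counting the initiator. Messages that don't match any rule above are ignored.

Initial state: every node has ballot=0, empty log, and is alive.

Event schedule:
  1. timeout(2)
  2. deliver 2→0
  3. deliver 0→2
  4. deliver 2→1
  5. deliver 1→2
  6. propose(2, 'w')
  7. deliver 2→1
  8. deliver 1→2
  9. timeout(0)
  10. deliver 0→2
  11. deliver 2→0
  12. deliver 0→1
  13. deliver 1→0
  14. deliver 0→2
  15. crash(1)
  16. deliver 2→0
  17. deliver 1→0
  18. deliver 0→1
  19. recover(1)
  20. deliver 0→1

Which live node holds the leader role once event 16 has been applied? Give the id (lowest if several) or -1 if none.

e1 timeout(2): 2[cand,b=5,-]
e2 deliver 2→0: 0[foll,b=5,-]
e3 deliver 0→2: 2[lead,b=5,-]
e4 deliver 2→1: 1[foll,b=5,-]
e5 deliver 1→2: ·
e6 propose(2,'w'): ·
e7 deliver 2→1: 1[foll,b=5,w]
e8 deliver 1→2: 2[lead,b=5,w]
e9 timeout(0): 0[cand,b=6,-]
e10 deliver 0→2: 2[foll,b=6,w]
e11 deliver 2→0: ·
e12 deliver 0→1: 1[foll,b=6,w]
e13 deliver 1→0: 0[lead,b=6,-]
e14 deliver 0→2: ·
e15 crash(1): 1[✗foll,b=6,w]
e16 deliver 2→0: ·

0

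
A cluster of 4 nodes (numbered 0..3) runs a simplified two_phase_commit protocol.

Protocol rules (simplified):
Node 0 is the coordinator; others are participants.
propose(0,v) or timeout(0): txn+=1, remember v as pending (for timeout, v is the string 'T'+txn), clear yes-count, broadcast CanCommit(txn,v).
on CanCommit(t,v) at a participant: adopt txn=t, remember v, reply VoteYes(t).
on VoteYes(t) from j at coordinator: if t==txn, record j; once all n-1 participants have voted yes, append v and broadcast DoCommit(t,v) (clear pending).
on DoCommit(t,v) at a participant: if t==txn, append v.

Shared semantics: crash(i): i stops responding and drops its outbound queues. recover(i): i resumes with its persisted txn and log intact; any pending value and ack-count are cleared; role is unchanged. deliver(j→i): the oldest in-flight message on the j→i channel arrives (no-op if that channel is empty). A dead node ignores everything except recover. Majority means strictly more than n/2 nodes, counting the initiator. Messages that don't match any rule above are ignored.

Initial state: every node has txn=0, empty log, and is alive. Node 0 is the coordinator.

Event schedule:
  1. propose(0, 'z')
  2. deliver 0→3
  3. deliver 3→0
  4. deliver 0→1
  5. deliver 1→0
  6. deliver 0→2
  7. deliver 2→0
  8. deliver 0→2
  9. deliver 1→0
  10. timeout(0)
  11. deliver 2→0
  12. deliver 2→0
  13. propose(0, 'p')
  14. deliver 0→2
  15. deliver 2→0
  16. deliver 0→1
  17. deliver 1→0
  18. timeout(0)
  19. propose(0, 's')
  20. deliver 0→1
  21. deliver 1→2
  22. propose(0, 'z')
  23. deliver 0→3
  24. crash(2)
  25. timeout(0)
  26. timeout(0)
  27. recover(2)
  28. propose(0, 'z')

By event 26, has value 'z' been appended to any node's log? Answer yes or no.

yes

e1 propose(0,'z'): 0[coor,t=1,-]
e2 deliver 0→3: 3[part,t=1,-]
e3 deliver 3→0: ·
e4 deliver 0→1: 1[part,t=1,-]
e5 deliver 1→0: ·
e6 deliver 0→2: 2[part,t=1,-]
e7 deliver 2→0: 0[coor,t=1,z]
e8 deliver 0→2: 2[part,t=1,z]
e9 deliver 1→0: ·
e10 timeout(0): 0[coor,t=2,z]
e11 deliver 2→0: ·
e12 deliver 2→0: ·
e13 propose(0,'p'): 0[coor,t=3,z]
e14 deliver 0→2: 2[part,t=2,z]
e15 deliver 2→0: ·
e16 deliver 0→1: 1[part,t=1,z]
e17 deliver 1→0: ·
e18 timeout(0): 0[coor,t=4,z]
e19 propose(0,'s'): 0[coor,t=5,z]
e20 deliver 0→1: 1[part,t=2,z]
e21 deliver 1→2: ·
e22 propose(0,'z'): 0[coor,t=6,z]
e23 deliver 0→3: 3[part,t=1,z]
e24 crash(2): 2[✗part,t=2,z]
e25 timeout(0): 0[coor,t=7,z]
e26 timeout(0): 0[coor,t=8,z]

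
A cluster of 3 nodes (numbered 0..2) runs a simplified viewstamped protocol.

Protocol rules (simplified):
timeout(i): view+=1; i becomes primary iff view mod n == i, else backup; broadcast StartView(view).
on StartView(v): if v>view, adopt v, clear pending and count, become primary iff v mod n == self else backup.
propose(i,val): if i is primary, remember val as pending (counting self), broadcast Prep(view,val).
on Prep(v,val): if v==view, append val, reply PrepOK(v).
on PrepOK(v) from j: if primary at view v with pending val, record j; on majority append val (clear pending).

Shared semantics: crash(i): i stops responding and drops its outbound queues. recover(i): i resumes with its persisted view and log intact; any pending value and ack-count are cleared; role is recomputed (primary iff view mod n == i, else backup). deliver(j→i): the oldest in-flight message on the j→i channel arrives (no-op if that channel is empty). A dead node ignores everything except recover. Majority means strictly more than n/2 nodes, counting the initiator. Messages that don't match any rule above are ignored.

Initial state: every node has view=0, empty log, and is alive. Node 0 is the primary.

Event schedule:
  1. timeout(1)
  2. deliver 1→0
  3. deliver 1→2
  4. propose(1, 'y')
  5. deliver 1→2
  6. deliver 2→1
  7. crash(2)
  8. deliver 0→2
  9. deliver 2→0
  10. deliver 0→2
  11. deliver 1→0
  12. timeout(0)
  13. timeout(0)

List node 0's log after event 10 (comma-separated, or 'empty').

empty

[1] timeout(1) → N1(prim v1 [-])
[2] deliver 1→0 → N0(back v1 [-])
[3] deliver 1→2 → N2(back v1 [-])
[4] propose(1,'y') → ∅
[5] deliver 1→2 → N2(back v1 [y])
[6] deliver 2→1 → N1(prim v1 [y])
[7] crash(2) → N2(✗back v1 [y])
[8] deliver 0→2 → ∅
[9] deliver 2→0 → ∅
[10] deliver 0→2 → ∅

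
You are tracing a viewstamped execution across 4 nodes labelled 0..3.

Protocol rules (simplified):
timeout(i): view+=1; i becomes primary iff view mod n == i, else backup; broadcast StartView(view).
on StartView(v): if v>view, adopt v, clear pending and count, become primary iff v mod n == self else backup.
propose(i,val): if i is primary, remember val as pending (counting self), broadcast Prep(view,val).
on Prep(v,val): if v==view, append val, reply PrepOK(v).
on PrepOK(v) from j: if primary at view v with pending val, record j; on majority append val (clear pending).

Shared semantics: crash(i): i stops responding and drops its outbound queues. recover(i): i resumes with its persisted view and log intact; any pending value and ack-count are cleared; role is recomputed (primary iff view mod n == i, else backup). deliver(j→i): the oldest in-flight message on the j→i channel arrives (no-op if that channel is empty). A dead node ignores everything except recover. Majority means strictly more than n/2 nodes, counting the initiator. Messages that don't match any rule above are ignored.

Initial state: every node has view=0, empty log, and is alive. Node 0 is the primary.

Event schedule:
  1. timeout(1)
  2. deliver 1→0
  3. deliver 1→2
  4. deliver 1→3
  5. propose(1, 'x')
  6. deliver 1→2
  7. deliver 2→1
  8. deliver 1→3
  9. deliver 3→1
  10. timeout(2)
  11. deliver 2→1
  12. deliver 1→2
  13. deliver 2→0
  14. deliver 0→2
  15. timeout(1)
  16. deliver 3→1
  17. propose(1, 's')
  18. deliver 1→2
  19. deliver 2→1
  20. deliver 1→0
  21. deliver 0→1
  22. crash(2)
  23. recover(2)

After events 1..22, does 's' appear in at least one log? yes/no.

e1 timeout(1): 1[prim,v=1,-]
e2 deliver 1→0: 0[back,v=1,-]
e3 deliver 1→2: 2[back,v=1,-]
e4 deliver 1→3: 3[back,v=1,-]
e5 propose(1,'x'): ·
e6 deliver 1→2: 2[back,v=1,x]
e7 deliver 2→1: ·
e8 deliver 1→3: 3[back,v=1,x]
e9 deliver 3→1: 1[prim,v=1,x]
e10 timeout(2): 2[prim,v=2,x]
e11 deliver 2→1: 1[back,v=2,x]
e12 deliver 1→2: ·
e13 deliver 2→0: 0[back,v=2,-]
e14 deliver 0→2: ·
e15 timeout(1): 1[back,v=3,x]
e16 deliver 3→1: ·
e17 propose(1,'s'): ·
e18 deliver 1→2: 2[back,v=3,x]
e19 deliver 2→1: ·
e20 deliver 1→0: ·
e21 deliver 0→1: ·
e22 crash(2): 2[✗back,v=3,x]

no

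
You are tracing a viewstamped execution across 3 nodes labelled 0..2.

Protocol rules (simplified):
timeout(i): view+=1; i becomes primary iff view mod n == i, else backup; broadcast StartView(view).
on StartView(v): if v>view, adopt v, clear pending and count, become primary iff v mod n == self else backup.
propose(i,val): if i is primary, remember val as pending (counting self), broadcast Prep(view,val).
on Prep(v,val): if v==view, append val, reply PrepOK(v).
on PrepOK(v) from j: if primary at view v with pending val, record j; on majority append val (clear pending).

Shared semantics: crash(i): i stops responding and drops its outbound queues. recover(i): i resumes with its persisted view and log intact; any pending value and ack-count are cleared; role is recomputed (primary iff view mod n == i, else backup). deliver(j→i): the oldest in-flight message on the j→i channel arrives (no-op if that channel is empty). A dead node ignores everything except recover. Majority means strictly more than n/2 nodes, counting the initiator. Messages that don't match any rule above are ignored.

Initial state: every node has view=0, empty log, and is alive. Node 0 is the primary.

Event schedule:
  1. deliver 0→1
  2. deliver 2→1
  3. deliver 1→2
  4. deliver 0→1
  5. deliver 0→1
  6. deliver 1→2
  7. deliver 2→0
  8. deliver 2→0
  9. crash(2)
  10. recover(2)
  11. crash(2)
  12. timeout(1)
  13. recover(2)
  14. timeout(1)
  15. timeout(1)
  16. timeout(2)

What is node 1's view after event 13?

1. deliver 0→1:  nop
2. deliver 2→1:  nop
3. deliver 1→2:  nop
4. deliver 0→1:  nop
5. deliver 0→1:  nop
6. deliver 1→2:  nop
7. deliver 2→0:  nop
8. deliver 2→0:  nop
9. crash(2):  <2:✗back v0 ->
10. recover(2):  <2:back v0 ->
11. crash(2):  <2:✗back v0 ->
12. timeout(1):  <1:prim v1 ->
13. recover(2):  <2:back v0 ->

1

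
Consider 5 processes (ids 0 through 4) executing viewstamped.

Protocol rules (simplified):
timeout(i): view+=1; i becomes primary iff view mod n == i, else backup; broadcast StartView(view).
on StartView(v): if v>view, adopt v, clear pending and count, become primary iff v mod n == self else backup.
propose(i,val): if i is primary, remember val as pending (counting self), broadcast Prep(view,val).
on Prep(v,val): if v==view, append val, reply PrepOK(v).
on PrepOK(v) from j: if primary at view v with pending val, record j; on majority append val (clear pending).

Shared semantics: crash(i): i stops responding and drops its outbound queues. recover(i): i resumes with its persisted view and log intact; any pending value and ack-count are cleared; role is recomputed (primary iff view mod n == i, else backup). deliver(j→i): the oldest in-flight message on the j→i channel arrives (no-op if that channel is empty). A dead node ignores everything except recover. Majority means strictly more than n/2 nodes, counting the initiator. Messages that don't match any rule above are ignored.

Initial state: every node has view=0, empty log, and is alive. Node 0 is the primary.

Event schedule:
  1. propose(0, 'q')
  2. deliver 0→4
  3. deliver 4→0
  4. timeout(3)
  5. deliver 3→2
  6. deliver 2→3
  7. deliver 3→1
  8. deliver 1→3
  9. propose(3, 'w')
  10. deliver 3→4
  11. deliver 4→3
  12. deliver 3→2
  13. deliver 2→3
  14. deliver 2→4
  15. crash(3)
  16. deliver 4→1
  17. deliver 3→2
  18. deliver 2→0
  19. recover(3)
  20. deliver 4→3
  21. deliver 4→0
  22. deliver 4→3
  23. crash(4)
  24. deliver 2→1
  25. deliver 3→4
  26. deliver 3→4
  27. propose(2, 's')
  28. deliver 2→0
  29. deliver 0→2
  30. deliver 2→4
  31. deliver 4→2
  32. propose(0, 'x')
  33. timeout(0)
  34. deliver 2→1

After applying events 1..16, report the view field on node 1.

1

step 1 propose(0,'q'): —
step 2 deliver 0→4: 4={back,v=0,log=q}
step 3 deliver 4→0: —
step 4 timeout(3): 3={back,v=1,log=-}
step 5 deliver 3→2: 2={back,v=1,log=-}
step 6 deliver 2→3: —
step 7 deliver 3→1: 1={prim,v=1,log=-}
step 8 deliver 1→3: —
step 9 propose(3,'w'): —
step 10 deliver 3→4: 4={back,v=1,log=q}
step 11 deliver 4→3: —
step 12 deliver 3→2: —
step 13 deliver 2→3: —
step 14 deliver 2→4: —
step 15 crash(3): 3={✗back,v=1,log=-}
step 16 deliver 4→1: —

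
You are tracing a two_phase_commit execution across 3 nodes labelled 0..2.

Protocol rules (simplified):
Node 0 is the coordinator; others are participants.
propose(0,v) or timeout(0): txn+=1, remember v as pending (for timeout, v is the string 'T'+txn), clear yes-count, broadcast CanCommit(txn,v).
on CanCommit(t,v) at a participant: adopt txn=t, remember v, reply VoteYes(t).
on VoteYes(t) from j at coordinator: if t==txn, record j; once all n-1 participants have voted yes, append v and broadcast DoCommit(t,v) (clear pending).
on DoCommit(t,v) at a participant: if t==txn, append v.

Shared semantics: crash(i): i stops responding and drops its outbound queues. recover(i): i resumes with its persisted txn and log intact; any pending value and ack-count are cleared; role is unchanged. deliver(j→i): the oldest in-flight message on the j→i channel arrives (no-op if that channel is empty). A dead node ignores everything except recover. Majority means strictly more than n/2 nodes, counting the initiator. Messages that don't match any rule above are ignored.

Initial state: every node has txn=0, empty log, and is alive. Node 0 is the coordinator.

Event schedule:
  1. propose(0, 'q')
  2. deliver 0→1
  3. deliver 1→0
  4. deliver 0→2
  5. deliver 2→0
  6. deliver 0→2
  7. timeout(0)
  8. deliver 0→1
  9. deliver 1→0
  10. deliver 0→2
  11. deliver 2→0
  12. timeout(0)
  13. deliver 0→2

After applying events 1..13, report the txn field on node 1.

step 1 propose(0,'q'): 0={coor,t=1,log=-}
step 2 deliver 0→1: 1={part,t=1,log=-}
step 3 deliver 1→0: —
step 4 deliver 0→2: 2={part,t=1,log=-}
step 5 deliver 2→0: 0={coor,t=1,log=q}
step 6 deliver 0→2: 2={part,t=1,log=q}
step 7 timeout(0): 0={coor,t=2,log=q}
step 8 deliver 0→1: 1={part,t=1,log=q}
step 9 deliver 1→0: —
step 10 deliver 0→2: 2={part,t=2,log=q}
step 11 deliver 2→0: —
step 12 timeout(0): 0={coor,t=3,log=q}
step 13 deliver 0→2: 2={part,t=3,log=q}

1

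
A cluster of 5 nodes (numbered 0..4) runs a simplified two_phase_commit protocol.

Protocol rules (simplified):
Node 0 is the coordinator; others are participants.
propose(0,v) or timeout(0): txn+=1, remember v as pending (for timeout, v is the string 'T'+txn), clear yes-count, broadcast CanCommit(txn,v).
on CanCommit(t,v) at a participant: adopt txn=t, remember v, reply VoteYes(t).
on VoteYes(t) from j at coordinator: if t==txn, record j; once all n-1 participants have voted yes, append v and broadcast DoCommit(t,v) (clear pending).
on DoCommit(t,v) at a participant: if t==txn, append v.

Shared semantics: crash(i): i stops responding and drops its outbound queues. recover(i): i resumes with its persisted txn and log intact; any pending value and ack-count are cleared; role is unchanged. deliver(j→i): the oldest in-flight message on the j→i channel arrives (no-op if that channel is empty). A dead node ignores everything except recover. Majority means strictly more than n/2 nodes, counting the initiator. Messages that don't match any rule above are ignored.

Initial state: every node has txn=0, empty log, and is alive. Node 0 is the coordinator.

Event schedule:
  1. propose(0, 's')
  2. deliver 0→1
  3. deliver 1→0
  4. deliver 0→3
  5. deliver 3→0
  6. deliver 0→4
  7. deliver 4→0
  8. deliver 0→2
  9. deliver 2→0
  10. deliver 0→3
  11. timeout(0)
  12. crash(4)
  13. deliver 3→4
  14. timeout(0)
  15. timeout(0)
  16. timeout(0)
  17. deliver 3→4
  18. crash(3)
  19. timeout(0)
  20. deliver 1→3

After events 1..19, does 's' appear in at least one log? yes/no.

yes

after 1 — propose(0,'s'): n0:coor/t1/[-]
after 2 — deliver 0→1: n1:part/t1/[-]
after 3 — deliver 1→0: ·
after 4 — deliver 0→3: n3:part/t1/[-]
after 5 — deliver 3→0: ·
after 6 — deliver 0→4: n4:part/t1/[-]
after 7 — deliver 4→0: ·
after 8 — deliver 0→2: n2:part/t1/[-]
after 9 — deliver 2→0: n0:coor/t1/[s]
after 10 — deliver 0→3: n3:part/t1/[s]
after 11 — timeout(0): n0:coor/t2/[s]
after 12 — crash(4): n4:✗part/t1/[-]
after 13 — deliver 3→4: ·
after 14 — timeout(0): n0:coor/t3/[s]
after 15 — timeout(0): n0:coor/t4/[s]
after 16 — timeout(0): n0:coor/t5/[s]
after 17 — deliver 3→4: ·
after 18 — crash(3): n3:✗part/t1/[s]
after 19 — timeout(0): n0:coor/t6/[s]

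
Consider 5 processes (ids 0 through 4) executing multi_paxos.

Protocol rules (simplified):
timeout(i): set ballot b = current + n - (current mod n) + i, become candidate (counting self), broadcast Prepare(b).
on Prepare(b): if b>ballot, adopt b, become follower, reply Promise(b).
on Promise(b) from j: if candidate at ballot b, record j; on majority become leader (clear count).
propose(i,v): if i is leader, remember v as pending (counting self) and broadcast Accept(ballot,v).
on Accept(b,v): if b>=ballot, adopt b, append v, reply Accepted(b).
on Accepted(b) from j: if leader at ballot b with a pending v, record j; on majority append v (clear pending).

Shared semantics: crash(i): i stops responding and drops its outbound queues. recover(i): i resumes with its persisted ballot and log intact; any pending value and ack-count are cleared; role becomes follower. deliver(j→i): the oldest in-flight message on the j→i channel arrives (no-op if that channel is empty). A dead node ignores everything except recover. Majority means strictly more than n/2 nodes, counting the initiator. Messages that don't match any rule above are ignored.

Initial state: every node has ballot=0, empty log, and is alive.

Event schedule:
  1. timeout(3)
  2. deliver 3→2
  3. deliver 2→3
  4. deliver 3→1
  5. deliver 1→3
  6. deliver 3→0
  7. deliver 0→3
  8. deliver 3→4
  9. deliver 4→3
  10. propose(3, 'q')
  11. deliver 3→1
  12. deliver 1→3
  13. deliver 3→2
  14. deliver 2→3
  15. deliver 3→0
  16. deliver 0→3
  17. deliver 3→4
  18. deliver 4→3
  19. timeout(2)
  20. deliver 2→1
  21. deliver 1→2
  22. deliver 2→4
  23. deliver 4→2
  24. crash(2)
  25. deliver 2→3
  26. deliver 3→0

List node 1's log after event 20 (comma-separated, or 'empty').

[1] timeout(3) → N3(cand b8 [-])
[2] deliver 3→2 → N2(foll b8 [-])
[3] deliver 2→3 → ∅
[4] deliver 3→1 → N1(foll b8 [-])
[5] deliver 1→3 → N3(lead b8 [-])
[6] deliver 3→0 → N0(foll b8 [-])
[7] deliver 0→3 → ∅
[8] deliver 3→4 → N4(foll b8 [-])
[9] deliver 4→3 → ∅
[10] propose(3,'q') → ∅
[11] deliver 3→1 → N1(foll b8 [q])
[12] deliver 1→3 → ∅
[13] deliver 3→2 → N2(foll b8 [q])
[14] deliver 2→3 → N3(lead b8 [q])
[15] deliver 3→0 → N0(foll b8 [q])
[16] deliver 0→3 → ∅
[17] deliver 3→4 → N4(foll b8 [q])
[18] deliver 4→3 → ∅
[19] timeout(2) → N2(cand b12 [q])
[20] deliver 2→1 → N1(foll b12 [q])

q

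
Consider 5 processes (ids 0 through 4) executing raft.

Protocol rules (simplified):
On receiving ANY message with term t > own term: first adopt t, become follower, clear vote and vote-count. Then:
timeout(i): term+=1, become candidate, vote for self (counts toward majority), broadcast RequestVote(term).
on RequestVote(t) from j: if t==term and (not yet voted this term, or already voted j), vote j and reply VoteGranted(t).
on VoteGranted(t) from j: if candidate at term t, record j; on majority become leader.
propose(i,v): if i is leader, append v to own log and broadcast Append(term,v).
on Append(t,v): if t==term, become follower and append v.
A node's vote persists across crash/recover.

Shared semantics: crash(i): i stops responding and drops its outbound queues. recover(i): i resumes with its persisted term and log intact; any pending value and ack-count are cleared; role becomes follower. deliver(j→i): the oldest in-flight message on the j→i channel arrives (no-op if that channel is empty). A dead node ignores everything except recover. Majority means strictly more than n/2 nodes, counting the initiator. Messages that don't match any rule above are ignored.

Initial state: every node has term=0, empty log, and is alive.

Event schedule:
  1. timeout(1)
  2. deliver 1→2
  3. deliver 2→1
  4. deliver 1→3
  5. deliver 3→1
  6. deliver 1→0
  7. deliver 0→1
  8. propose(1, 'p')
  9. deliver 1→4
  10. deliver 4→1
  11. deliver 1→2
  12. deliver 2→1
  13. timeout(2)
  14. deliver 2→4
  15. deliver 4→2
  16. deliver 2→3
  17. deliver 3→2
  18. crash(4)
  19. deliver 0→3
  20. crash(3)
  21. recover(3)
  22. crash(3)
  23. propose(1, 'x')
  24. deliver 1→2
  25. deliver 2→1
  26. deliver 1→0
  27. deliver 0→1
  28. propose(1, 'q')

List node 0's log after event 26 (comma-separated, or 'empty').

p

step 1 timeout(1): 1={cand,t=1,log=-}
step 2 deliver 1→2: 2={foll,t=1,log=-}
step 3 deliver 2→1: —
step 4 deliver 1→3: 3={foll,t=1,log=-}
step 5 deliver 3→1: 1={lead,t=1,log=-}
step 6 deliver 1→0: 0={foll,t=1,log=-}
step 7 deliver 0→1: —
step 8 propose(1,'p'): 1={lead,t=1,log=p}
step 9 deliver 1→4: 4={foll,t=1,log=-}
step 10 deliver 4→1: —
step 11 deliver 1→2: 2={foll,t=1,log=p}
step 12 deliver 2→1: —
step 13 timeout(2): 2={cand,t=2,log=p}
step 14 deliver 2→4: 4={foll,t=2,log=-}
step 15 deliver 4→2: —
step 16 deliver 2→3: 3={foll,t=2,log=-}
step 17 deliver 3→2: 2={lead,t=2,log=p}
step 18 crash(4): 4={✗foll,t=2,log=-}
step 19 deliver 0→3: —
step 20 crash(3): 3={✗foll,t=2,log=-}
step 21 recover(3): 3={foll,t=2,log=-}
step 22 crash(3): 3={✗foll,t=2,log=-}
step 23 propose(1,'x'): 1={lead,t=1,log=p,x}
step 24 deliver 1→2: —
step 25 deliver 2→1: 1={foll,t=2,log=p,x}
step 26 deliver 1→0: 0={foll,t=1,log=p}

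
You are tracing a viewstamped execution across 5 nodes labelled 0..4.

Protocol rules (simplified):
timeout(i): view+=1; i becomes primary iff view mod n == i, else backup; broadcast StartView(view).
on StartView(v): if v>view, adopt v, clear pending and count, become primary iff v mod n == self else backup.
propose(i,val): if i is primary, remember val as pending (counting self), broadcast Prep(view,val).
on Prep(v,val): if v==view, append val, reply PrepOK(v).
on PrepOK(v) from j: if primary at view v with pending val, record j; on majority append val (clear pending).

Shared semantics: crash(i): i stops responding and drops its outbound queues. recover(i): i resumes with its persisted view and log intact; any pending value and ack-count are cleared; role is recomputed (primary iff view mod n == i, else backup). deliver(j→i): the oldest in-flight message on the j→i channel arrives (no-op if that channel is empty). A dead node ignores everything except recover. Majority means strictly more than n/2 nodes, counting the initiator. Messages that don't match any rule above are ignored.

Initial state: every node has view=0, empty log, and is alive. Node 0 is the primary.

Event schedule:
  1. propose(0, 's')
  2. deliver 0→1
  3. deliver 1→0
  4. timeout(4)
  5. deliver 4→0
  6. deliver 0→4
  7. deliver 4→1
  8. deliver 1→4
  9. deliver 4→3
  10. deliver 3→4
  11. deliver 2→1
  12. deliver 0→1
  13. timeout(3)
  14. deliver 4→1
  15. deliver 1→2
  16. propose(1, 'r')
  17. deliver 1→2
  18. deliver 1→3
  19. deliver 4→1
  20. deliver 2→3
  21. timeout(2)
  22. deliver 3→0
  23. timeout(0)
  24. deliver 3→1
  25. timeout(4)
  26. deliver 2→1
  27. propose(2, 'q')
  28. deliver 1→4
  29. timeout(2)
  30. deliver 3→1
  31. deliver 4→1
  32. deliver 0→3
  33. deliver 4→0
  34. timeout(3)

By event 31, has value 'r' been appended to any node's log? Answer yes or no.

no

step 1 propose(0,'s'): —
step 2 deliver 0→1: 1={back,v=0,log=s}
step 3 deliver 1→0: —
step 4 timeout(4): 4={back,v=1,log=-}
step 5 deliver 4→0: 0={back,v=1,log=-}
step 6 deliver 0→4: —
step 7 deliver 4→1: 1={prim,v=1,log=s}
step 8 deliver 1→4: —
step 9 deliver 4→3: 3={back,v=1,log=-}
step 10 deliver 3→4: —
step 11 deliver 2→1: —
step 12 deliver 0→1: —
step 13 timeout(3): 3={back,v=2,log=-}
step 14 deliver 4→1: —
step 15 deliver 1→2: —
step 16 propose(1,'r'): —
step 17 deliver 1→2: —
step 18 deliver 1→3: —
step 19 deliver 4→1: —
step 20 deliver 2→3: —
step 21 timeout(2): 2={back,v=1,log=-}
step 22 deliver 3→0: 0={back,v=2,log=-}
step 23 timeout(0): 0={back,v=3,log=-}
step 24 deliver 3→1: 1={back,v=2,log=s}
step 25 timeout(4): 4={back,v=2,log=-}
step 26 deliver 2→1: —
step 27 propose(2,'q'): —
step 28 deliver 1→4: —
step 29 timeout(2): 2={prim,v=2,log=-}
step 30 deliver 3→1: —
step 31 deliver 4→1: —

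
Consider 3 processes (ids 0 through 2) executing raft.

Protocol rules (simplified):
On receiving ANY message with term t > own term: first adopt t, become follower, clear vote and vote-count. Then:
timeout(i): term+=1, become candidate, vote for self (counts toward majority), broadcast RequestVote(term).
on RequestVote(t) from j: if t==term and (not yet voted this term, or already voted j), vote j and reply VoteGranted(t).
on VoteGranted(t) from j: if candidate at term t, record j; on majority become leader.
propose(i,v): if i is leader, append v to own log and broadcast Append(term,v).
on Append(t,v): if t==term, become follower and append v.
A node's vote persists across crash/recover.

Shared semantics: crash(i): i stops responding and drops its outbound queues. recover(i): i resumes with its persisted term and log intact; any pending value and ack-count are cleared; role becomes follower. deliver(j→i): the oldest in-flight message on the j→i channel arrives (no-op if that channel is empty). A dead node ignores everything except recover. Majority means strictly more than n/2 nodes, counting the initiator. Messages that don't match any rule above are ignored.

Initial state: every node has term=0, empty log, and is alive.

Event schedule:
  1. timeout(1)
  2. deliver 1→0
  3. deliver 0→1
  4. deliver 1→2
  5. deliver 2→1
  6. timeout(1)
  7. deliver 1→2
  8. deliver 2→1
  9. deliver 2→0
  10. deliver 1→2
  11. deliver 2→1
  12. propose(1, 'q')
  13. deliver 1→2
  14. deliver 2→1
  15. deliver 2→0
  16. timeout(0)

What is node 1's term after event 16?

2

after 1 — timeout(1): n1:cand/t1/[-]
after 2 — deliver 1→0: n0:foll/t1/[-]
after 3 — deliver 0→1: n1:lead/t1/[-]
after 4 — deliver 1→2: n2:foll/t1/[-]
after 5 — deliver 2→1: ·
after 6 — timeout(1): n1:cand/t2/[-]
after 7 — deliver 1→2: n2:foll/t2/[-]
after 8 — deliver 2→1: n1:lead/t2/[-]
after 9 — deliver 2→0: ·
after 10 — deliver 1→2: ·
after 11 — deliver 2→1: ·
after 12 — propose(1,'q'): n1:lead/t2/[q]
after 13 — deliver 1→2: n2:foll/t2/[q]
after 14 — deliver 2→1: ·
after 15 — deliver 2→0: ·
after 16 — timeout(0): n0:cand/t2/[-]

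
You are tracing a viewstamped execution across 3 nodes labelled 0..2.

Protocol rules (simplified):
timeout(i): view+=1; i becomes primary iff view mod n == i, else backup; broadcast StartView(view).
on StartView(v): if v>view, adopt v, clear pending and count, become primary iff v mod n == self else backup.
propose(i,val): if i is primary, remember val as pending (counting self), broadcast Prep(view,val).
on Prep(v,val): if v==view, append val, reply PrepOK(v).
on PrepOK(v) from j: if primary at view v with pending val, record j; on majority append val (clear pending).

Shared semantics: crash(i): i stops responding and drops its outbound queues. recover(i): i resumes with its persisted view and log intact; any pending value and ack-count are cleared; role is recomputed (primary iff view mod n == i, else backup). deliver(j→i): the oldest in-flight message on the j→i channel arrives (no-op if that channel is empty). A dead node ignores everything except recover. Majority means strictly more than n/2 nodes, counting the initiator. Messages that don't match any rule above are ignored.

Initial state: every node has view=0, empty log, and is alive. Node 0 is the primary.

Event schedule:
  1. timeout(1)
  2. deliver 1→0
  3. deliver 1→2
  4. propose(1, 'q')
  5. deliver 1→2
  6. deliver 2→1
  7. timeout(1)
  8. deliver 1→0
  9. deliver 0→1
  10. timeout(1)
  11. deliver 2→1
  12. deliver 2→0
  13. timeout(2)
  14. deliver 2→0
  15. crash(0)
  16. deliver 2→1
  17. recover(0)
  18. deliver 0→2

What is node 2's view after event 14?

2

1. timeout(1):  <1:prim v1 ->
2. deliver 1→0:  <0:back v1 ->
3. deliver 1→2:  <2:back v1 ->
4. propose(1,'q'):  nop
5. deliver 1→2:  <2:back v1 q>
6. deliver 2→1:  <1:prim v1 q>
7. timeout(1):  <1:back v2 q>
8. deliver 1→0:  <0:back v1 q>
9. deliver 0→1:  nop
10. timeout(1):  <1:back v3 q>
11. deliver 2→1:  nop
12. deliver 2→0:  nop
13. timeout(2):  <2:prim v2 q>
14. deliver 2→0:  <0:back v2 q>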